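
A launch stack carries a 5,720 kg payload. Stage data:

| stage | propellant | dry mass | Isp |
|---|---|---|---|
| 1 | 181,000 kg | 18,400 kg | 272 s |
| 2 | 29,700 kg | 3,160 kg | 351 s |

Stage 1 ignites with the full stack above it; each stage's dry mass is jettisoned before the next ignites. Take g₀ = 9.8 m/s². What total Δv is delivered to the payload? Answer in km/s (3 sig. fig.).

Δv ≈ 8.86 km/s

Ignition mass of stage 1 = 181,000+18,400 + 29,700+3,160 + 5,720 = 237,980 kg.
Stage 1: m₀ = 237,980 kg, m_f = 237,980 − 181,000 = 56,980 kg; Δv = 272×9.8×ln(4.177) = 2665.6×1.4295 ≈ 3810 m/s.
Stage 2: m₀ = 38,580 kg, m_f = 38,580 − 29,700 = 8,880 kg; Δv = 351×9.8×ln(4.345) = 3439.8×1.4689 ≈ 5053 m/s.
Total Δv = 3810 + 5053 = 8863 m/s.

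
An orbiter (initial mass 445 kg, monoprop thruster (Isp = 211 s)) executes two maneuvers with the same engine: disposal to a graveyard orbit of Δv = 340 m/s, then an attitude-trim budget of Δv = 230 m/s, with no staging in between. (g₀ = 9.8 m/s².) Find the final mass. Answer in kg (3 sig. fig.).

final mass ≈ 338 kg

v_e = Isp · g₀ = 211 × 9.8 = 2067.8 m/s.
After the first burn: m = 445 × exp(−340/2067.8) = 445 × 0.84838 = 377.529 kg.
After the second burn: m = 377.529 × exp(−230/2067.8) = 377.529 × 0.89473 = 337.787 kg.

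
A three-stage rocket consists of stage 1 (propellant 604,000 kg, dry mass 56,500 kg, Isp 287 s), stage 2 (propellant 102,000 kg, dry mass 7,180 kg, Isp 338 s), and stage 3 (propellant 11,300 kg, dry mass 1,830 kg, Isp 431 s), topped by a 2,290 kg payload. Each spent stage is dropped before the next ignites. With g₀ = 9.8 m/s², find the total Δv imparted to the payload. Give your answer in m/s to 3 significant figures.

Ignition mass of stage 1 = 604,000+56,500 + 102,000+7,180 + 11,300+1,830 + 2,290 = 785,100 kg.
Stage 1: m₀ = 785,100 kg, m_f = 785,100 − 604,000 = 181,100 kg; Δv = 287×9.8×ln(4.335) = 2812.6×1.4668 ≈ 4125 m/s.
Stage 2: m₀ = 124,600 kg, m_f = 124,600 − 102,000 = 22,600 kg; Δv = 338×9.8×ln(5.513) = 3312.4×1.7072 ≈ 5655 m/s.
Stage 3: m₀ = 15,420 kg, m_f = 15,420 − 11,300 = 4,120 kg; Δv = 431×9.8×ln(3.743) = 4223.8×1.3198 ≈ 5575 m/s.
Total Δv = 4125 + 5655 + 5575 = 15355 m/s.

Δv ≈ 15400 m/s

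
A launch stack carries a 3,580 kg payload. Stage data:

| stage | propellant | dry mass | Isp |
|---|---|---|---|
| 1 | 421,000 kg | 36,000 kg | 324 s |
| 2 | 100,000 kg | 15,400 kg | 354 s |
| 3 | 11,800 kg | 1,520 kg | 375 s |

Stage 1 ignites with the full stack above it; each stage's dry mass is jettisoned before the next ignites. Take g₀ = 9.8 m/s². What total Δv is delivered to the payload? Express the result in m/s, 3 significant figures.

Δv ≈ 13300 m/s

Ignition mass of stage 1 = 421,000+36,000 + 100,000+15,400 + 11,800+1,520 + 3,580 = 589,300 kg.
Stage 1: m₀ = 589,300 kg, m_f = 589,300 − 421,000 = 168,300 kg; Δv = 324×9.8×ln(3.501) = 3175.2×1.2532 ≈ 3979 m/s.
Stage 2: m₀ = 132,300 kg, m_f = 132,300 − 100,000 = 32,300 kg; Δv = 354×9.8×ln(4.096) = 3469.2×1.4100 ≈ 4892 m/s.
Stage 3: m₀ = 16,900 kg, m_f = 16,900 − 11,800 = 5,100 kg; Δv = 375×9.8×ln(3.314) = 3675.0×1.1981 ≈ 4403 m/s.
Total Δv = 3979 + 4892 + 4403 = 13274 m/s.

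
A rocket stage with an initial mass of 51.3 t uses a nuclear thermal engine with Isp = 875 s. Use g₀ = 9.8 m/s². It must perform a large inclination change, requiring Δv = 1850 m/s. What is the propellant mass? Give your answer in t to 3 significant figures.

propellant mass ≈ 9.96 t

v_e = Isp · g₀ = 875 × 9.8 = 8575.0 m/s.
By the Tsiolkovsky rocket equation, m₀/m_f = exp(Δv / v_e) = exp(1850 / 8575.0) = exp(0.2157) = 1.2408.
m_f = 51.3 / 1.2408 = 41.3443 t, so propellant = m₀ − m_f = 51.3 − 41.3443 = 9.9557 t.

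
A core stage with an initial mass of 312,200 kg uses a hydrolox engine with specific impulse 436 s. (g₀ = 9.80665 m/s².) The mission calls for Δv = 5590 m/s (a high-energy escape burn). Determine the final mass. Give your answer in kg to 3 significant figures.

final mass ≈ 84500 kg

v_e = Isp · g₀ = 436 × 9.80665 = 4275.7 m/s.
m₀/m_f = exp(Δv / v_e) = exp(5590 / 4275.7) = exp(1.3074) = 3.6965.
m_f = m₀ / 3.6965 = 312,200 / 3.6965 = 84,458.3 kg.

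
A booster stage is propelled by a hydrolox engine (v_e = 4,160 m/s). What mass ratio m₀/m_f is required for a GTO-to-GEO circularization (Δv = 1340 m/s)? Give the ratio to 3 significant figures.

mass ratio ≈ 1.38

m₀/m_f = exp(Δv / v_e) = exp(1340 / 4160.0) = exp(0.3221) = 1.3800.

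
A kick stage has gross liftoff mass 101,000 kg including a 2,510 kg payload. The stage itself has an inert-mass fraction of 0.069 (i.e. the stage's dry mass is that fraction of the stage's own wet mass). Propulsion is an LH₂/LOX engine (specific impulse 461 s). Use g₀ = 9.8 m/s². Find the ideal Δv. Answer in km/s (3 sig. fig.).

Δv ≈ 10.8 km/s

Stage wet mass = m₀ − payload = 101,000 − 2,510 = 98,490 kg.
Stage dry mass = ε × stage wet mass = 0.069 × 98,490 = 6,795.81 kg.
Burnout mass m_f = stage dry + payload = 6,795.81 + 2,510 = 9,305.81 kg.
v_e = Isp · g₀ = 461 × 9.8 = 4517.8 m/s.
Rocket equation: Δv = v_e · ln(101,000/9,305.81) = 4517.8 × ln(10.85) = 4517.8 × 2.3845 ≈ 10773 m/s.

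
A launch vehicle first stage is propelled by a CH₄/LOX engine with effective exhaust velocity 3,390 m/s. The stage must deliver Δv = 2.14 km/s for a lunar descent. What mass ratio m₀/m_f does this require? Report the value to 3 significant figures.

By the Tsiolkovsky rocket equation, m₀/m_f = exp(Δv / v_e) = exp(2140 / 3390.0) = exp(0.6313) = 1.8800.

mass ratio ≈ 1.88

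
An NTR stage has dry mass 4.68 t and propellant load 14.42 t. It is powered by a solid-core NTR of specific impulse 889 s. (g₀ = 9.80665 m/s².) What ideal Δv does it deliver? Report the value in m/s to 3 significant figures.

Δv ≈ 12300 m/s

v_e = Isp · g₀ = 889 × 9.80665 = 8718.1 m/s.
m₀ = m_dry + m_prop = 4.68 + 14.42 = 19.1 t.
Δv = v_e · ln(m₀/m_f) = 8718.1 × ln(4.081) = 8718.1 × 1.4064 ≈ 12261.1 m/s.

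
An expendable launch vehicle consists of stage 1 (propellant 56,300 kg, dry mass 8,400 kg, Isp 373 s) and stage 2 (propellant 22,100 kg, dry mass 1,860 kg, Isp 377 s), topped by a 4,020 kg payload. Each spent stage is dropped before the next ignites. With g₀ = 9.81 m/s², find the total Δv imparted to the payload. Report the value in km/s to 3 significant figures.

Ignition mass of stage 1 = 56,300+8,400 + 22,100+1,860 + 4,020 = 92,680 kg.
Stage 1: m₀ = 92,680 kg, m_f = 92,680 − 56,300 = 36,380 kg; Δv = 373×9.81×ln(2.548) = 3659.1×0.9351 ≈ 3422 m/s.
Stage 2: m₀ = 27,980 kg, m_f = 27,980 − 22,100 = 5,880 kg; Δv = 377×9.81×ln(4.759) = 3698.4×1.5599 ≈ 5769 m/s.
Total Δv = 3422 + 5769 = 9191 m/s.

Δv ≈ 9.19 km/s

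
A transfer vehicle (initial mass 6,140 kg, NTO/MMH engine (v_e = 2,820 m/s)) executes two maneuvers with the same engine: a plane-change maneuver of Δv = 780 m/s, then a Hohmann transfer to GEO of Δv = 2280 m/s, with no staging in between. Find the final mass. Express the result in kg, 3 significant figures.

final mass ≈ 2070 kg

After the first burn: m = 6140 × exp(−780/2820.0) = 6140 × 0.75836 = 4,656.33 kg.
After the second burn: m = 4,656.33 × exp(−2280/2820.0) = 4,656.33 × 0.44552 = 2,074.49 kg.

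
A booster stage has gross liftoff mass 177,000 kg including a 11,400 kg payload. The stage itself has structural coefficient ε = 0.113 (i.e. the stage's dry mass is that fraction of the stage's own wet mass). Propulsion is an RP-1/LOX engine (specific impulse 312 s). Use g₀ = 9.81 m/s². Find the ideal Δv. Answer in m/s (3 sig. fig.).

Δv ≈ 5420 m/s

Stage wet mass = m₀ − payload = 177,000 − 11,400 = 165,600 kg.
Stage dry mass = ε × stage wet mass = 0.113 × 165,600 = 18,712.8 kg.
Burnout mass m_f = stage dry + payload = 18,712.8 + 11,400 = 30,112.8 kg.
v_e = Isp · g₀ = 312 × 9.81 = 3060.7 m/s.
Δv = v_e · ln(177,000/30,112.8) = 3060.7 × ln(5.878) = 3060.7 × 1.7712 ≈ 5421 m/s.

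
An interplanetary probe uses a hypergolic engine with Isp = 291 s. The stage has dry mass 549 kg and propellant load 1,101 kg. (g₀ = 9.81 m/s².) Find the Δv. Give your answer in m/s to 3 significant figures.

Δv ≈ 3140 m/s

v_e = Isp · g₀ = 291 × 9.81 = 2854.7 m/s.
m₀ = m_dry + m_prop = 549 + 1,101 = 1,650 kg.
By the Tsiolkovsky rocket equation, Δv = v_e · ln(m₀/m_f) = 2854.7 × ln(3.005) = 2854.7 × 1.1004 ≈ 3141.4 m/s.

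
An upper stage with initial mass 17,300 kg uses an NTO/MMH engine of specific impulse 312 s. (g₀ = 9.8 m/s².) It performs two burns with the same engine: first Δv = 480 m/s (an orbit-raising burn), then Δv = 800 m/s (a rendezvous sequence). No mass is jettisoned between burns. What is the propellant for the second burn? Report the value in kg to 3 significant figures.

propellant for the second burn ≈ 3400 kg

v_e = Isp · g₀ = 312 × 9.8 = 3057.6 m/s.
After the first burn: m = 17300 × exp(−480/3057.6) = 17300 × 0.85472 = 14,786.7 kg.
After the second burn: m = 14,786.7 × exp(−800/3057.6) = 14,786.7 × 0.76979 = 11,382.7 kg.
Second-burn propellant = 14,786.7 − 11,382.7 = 3,404 kg.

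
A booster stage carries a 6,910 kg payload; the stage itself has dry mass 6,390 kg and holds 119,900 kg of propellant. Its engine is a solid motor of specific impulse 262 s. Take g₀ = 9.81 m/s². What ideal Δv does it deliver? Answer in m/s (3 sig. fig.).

Δv ≈ 5920 m/s

v_e = Isp · g₀ = 262 × 9.81 = 2570.2 m/s.
m₀ = payload + dry + propellant = 6,910 + 6,390 + 119,900 = 133,200 kg.
m_f = payload + dry = 6,910 + 6,390 = 13,300 kg.
From the ideal rocket equation, Δv = v_e · ln(m₀/m_f) = 2570.2 × ln(10.02) = 2570.2 × 2.3041 ≈ 5922.0 m/s.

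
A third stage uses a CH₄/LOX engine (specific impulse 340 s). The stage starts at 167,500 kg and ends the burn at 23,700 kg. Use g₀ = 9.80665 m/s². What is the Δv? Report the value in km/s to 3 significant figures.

v_e = Isp · g₀ = 340 × 9.80665 = 3334.3 m/s.
Rocket equation: Δv = v_e · ln(m₀/m_f) = 3334.3 × ln(7.068) = 3334.3 × 1.9555 ≈ 6520.2 m/s.

Δv ≈ 6.52 km/s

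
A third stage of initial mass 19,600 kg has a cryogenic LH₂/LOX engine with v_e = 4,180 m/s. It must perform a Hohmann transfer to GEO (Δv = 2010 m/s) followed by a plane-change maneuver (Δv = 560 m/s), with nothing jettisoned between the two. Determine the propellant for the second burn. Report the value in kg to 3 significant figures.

After the first burn: m = 19600 × exp(−2010/4180.0) = 19600 × 0.61825 = 12,117.7 kg.
After the second burn: m = 12,117.7 × exp(−560/4180.0) = 12,117.7 × 0.87462 = 10,598.4 kg.
Second-burn propellant = 12,117.7 − 10,598.4 = 1,519.3 kg.

propellant for the second burn ≈ 1520 kg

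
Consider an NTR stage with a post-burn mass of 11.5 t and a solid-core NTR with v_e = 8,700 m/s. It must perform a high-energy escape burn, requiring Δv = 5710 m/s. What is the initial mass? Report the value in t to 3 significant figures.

Rocket equation: m₀/m_f = exp(Δv / v_e) = exp(5710 / 8700.0) = exp(0.6563) = 1.9277.
m₀ = m_f × 1.9277 = 11.5 × 1.9277 = 22.1686 t.

initial mass ≈ 22.2 t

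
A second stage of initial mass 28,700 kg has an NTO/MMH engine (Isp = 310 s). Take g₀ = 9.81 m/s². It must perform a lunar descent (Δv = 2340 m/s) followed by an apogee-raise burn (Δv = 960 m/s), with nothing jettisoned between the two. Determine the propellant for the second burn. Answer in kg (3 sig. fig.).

v_e = Isp · g₀ = 310 × 9.81 = 3041.1 m/s.
After the first burn: m = 28700 × exp(−2340/3041.1) = 28700 × 0.46326 = 13,295.6 kg.
After the second burn: m = 13,295.6 × exp(−960/3041.1) = 13,295.6 × 0.72930 = 9,696.48 kg.
Second-burn propellant = 13,295.6 − 9,696.48 = 3,599.12 kg.

propellant for the second burn ≈ 3600 kg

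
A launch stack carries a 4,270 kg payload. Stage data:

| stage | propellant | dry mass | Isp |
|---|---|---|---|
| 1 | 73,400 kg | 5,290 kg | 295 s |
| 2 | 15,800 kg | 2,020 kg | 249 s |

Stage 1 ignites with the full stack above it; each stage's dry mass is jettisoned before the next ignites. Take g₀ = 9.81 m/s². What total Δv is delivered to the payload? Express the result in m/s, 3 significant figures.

Δv ≈ 6840 m/s

Ignition mass of stage 1 = 73,400+5,290 + 15,800+2,020 + 4,270 = 100,780 kg.
Stage 1: m₀ = 100,780 kg, m_f = 100,780 − 73,400 = 27,380 kg; Δv = 295×9.81×ln(3.681) = 2894.0×1.3031 ≈ 3771 m/s.
Stage 2: m₀ = 22,090 kg, m_f = 22,090 − 15,800 = 6,290 kg; Δv = 249×9.81×ln(3.512) = 2442.7×1.2562 ≈ 3068 m/s.
Total Δv = 3771 + 3068 = 6839 m/s.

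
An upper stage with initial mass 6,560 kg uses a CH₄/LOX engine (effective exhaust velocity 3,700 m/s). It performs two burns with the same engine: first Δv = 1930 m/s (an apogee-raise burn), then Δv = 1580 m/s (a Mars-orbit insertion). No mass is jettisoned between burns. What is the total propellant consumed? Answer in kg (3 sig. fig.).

After the first burn: m = 6560 × exp(−1930/3700.0) = 6560 × 0.59356 = 3,893.75 kg.
After the second burn: m = 3,893.75 × exp(−1580/3700.0) = 3,893.75 × 0.65245 = 2,540.48 kg.
Total propellant = m₀ − m_final = 6560 − 2,540.48 = 4,019.52 kg.

total propellant consumed ≈ 4020 kg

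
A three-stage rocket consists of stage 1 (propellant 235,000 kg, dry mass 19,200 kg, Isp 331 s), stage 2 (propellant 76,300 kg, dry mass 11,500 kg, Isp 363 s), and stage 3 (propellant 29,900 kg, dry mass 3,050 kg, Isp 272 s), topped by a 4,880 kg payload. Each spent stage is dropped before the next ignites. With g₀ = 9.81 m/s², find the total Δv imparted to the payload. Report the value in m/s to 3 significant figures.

Δv ≈ 10600 m/s

Ignition mass of stage 1 = 235,000+19,200 + 76,300+11,500 + 29,900+3,050 + 4,880 = 379,830 kg.
Stage 1: m₀ = 379,830 kg, m_f = 379,830 − 235,000 = 144,830 kg; Δv = 331×9.81×ln(2.623) = 3247.1×0.9642 ≈ 3131 m/s.
Stage 2: m₀ = 125,630 kg, m_f = 125,630 − 76,300 = 49,330 kg; Δv = 363×9.81×ln(2.547) = 3561.0×0.9348 ≈ 3329 m/s.
Stage 3: m₀ = 37,830 kg, m_f = 37,830 − 29,900 = 7,930 kg; Δv = 272×9.81×ln(4.77) = 2668.3×1.5624 ≈ 4169 m/s.
Total Δv = 3131 + 3329 + 4169 = 10629 m/s.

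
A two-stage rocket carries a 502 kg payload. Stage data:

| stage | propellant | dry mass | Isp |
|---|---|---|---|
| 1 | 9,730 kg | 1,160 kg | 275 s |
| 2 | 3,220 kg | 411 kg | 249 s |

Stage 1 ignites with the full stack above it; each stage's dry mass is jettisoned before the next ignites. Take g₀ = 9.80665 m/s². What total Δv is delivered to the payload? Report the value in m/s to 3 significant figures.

Ignition mass of stage 1 = 9,730+1,160 + 3,220+411 + 502 = 15,023 kg.
Stage 1: m₀ = 15,023 kg, m_f = 15,023 − 9,730 = 5,293 kg; Δv = 275×9.80665×ln(2.838) = 2696.8×1.0432 ≈ 2813 m/s.
Stage 2: m₀ = 4,133 kg, m_f = 4,133 − 3,220 = 913 kg; Δv = 249×9.80665×ln(4.527) = 2441.9×1.5100 ≈ 3687 m/s.
Total Δv = 2813 + 3687 = 6500 m/s.

Δv ≈ 6500 m/s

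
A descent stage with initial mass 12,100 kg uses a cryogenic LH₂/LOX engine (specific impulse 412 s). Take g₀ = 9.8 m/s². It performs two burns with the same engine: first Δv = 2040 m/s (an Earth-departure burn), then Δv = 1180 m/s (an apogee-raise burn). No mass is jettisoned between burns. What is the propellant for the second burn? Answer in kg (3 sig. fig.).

v_e = Isp · g₀ = 412 × 9.8 = 4037.6 m/s.
After the first burn: m = 12100 × exp(−2040/4037.6) = 12100 × 0.60335 = 7,300.54 kg.
After the second burn: m = 7,300.54 × exp(−1180/4037.6) = 7,300.54 × 0.74658 = 5,450.44 kg.
Second-burn propellant = 7,300.54 − 5,450.44 = 1,850.1 kg.

propellant for the second burn ≈ 1850 kg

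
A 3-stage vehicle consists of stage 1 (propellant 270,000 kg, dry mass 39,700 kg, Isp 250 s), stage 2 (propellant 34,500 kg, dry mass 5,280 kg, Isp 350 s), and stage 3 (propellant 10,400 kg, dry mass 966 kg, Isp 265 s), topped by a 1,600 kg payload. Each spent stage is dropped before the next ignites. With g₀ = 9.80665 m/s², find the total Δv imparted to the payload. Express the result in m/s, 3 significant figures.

Ignition mass of stage 1 = 270,000+39,700 + 34,500+5,280 + 10,400+966 + 1,600 = 362,446 kg.
Stage 1: m₀ = 362,446 kg, m_f = 362,446 − 270,000 = 92,446 kg; Δv = 250×9.80665×ln(3.921) = 2451.7×1.3663 ≈ 3350 m/s.
Stage 2: m₀ = 52,746 kg, m_f = 52,746 − 34,500 = 18,246 kg; Δv = 350×9.80665×ln(2.891) = 3432.3×1.0615 ≈ 3644 m/s.
Stage 3: m₀ = 12,966 kg, m_f = 12,966 − 10,400 = 2,566 kg; Δv = 265×9.80665×ln(5.053) = 2598.8×1.6200 ≈ 4210 m/s.
Total Δv = 3350 + 3644 + 4210 = 11204 m/s.

Δv ≈ 11200 m/s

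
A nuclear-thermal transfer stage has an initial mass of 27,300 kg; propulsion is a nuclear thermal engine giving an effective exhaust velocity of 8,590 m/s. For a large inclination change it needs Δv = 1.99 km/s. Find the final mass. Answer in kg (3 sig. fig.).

final mass ≈ 21700 kg

From the ideal rocket equation, m₀/m_f = exp(Δv / v_e) = exp(1990 / 8590.0) = exp(0.2317) = 1.2607.
m_f = m₀ / 1.2607 = 27,300 / 1.2607 = 21,654.6 kg.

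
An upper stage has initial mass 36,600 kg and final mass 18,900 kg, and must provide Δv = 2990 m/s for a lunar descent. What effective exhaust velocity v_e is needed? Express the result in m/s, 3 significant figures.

ln(m₀/m_f) = ln(36600/18900) = ln(1.937) = 0.6609.
Using Δv = v_e ln(m₀/m_f): v_e = Δv / ln(m₀/m_f) = 2990 / 0.6609 = 4524.2 m/s.

v_e ≈ 4520 m/s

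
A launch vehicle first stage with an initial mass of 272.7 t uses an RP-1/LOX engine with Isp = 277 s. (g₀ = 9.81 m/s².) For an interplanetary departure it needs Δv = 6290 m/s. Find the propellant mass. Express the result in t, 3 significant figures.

propellant mass ≈ 246 t

v_e = Isp · g₀ = 277 × 9.81 = 2717.4 m/s.
Using Δv = v_e ln(m₀/m_f): m₀/m_f = exp(Δv / v_e) = exp(6290 / 2717.4) = exp(2.3147) = 10.1223.
m_f = 272.7 / 10.1223 = 26.9405 t, so propellant = m₀ − m_f = 272.7 − 26.9405 = 245.7595 t.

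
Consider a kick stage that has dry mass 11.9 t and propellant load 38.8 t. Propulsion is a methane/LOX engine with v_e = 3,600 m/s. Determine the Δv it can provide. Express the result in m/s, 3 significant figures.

Δv ≈ 5220 m/s

m₀ = m_dry + m_prop = 11.9 + 38.8 = 50.7 t.
Δv = v_e · ln(m₀/m_f) = 3600.0 × ln(4.261) = 3600.0 × 1.4494 ≈ 5217.8 m/s.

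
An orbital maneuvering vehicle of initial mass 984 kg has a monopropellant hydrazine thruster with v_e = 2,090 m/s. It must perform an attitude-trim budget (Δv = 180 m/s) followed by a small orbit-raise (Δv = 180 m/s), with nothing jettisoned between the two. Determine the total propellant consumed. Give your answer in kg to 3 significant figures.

After the first burn: m = 984 × exp(−180/2090.0) = 984 × 0.91748 = 902.8 kg.
After the second burn: m = 902.8 × exp(−180/2090.0) = 902.8 × 0.91748 = 828.301 kg.
Total propellant = m₀ − m_final = 984 − 828.301 = 155.699 kg.

total propellant consumed ≈ 156 kg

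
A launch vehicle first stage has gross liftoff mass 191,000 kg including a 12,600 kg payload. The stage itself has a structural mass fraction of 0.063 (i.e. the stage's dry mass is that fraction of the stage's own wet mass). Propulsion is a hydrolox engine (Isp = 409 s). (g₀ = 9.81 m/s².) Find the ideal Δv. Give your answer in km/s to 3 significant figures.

Δv ≈ 8.35 km/s

Stage wet mass = m₀ − payload = 191,000 − 12,600 = 178,400 kg.
Stage dry mass = ε × stage wet mass = 0.063 × 178,400 = 11,239.2 kg.
Burnout mass m_f = stage dry + payload = 11,239.2 + 12,600 = 23,839.2 kg.
v_e = Isp · g₀ = 409 × 9.81 = 4012.3 m/s.
Δv = v_e · ln(191,000/23,839.2) = 4012.3 × ln(8.012) = 4012.3 × 2.0809 ≈ 8349 m/s.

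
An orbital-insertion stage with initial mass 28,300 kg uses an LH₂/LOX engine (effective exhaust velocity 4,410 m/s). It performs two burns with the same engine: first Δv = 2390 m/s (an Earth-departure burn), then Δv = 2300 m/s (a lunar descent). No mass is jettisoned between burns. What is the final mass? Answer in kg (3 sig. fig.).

After the first burn: m = 28300 × exp(−2390/4410.0) = 28300 × 0.58161 = 16,459.6 kg.
After the second burn: m = 16,459.6 × exp(−2300/4410.0) = 16,459.6 × 0.59360 = 9,770.42 kg.

final mass ≈ 9770 kg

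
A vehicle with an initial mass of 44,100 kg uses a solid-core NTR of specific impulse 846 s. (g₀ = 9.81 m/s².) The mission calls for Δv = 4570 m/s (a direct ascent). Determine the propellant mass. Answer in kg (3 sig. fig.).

propellant mass ≈ 18700 kg

v_e = Isp · g₀ = 846 × 9.81 = 8299.3 m/s.
m₀/m_f = exp(Δv / v_e) = exp(4570 / 8299.3) = exp(0.5507) = 1.7344.
m_f = 44,100 / 1.7344 = 25,426.7 kg, so propellant = m₀ − m_f = 44,100 − 25,426.7 = 18,673.3 kg.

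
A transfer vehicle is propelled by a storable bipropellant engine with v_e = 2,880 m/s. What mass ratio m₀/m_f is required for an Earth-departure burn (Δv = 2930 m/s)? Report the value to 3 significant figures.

From the ideal rocket equation, m₀/m_f = exp(Δv / v_e) = exp(2930 / 2880.0) = exp(1.0174) = 2.7659.

mass ratio ≈ 2.77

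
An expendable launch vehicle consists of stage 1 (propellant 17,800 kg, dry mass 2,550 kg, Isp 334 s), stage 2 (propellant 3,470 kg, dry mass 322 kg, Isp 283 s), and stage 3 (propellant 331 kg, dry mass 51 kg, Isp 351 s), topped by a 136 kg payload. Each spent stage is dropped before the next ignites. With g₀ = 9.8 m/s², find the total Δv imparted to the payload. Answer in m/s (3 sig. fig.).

Ignition mass of stage 1 = 17,800+2,550 + 3,470+322 + 331+51 + 136 = 24,660 kg.
Stage 1: m₀ = 24,660 kg, m_f = 24,660 − 17,800 = 6,860 kg; Δv = 334×9.8×ln(3.595) = 3273.2×1.2795 ≈ 4188 m/s.
Stage 2: m₀ = 4,310 kg, m_f = 4,310 − 3,470 = 840 kg; Δv = 283×9.8×ln(5.131) = 2773.4×1.6353 ≈ 4535 m/s.
Stage 3: m₀ = 518 kg, m_f = 518 − 331 = 187 kg; Δv = 351×9.8×ln(2.77) = 3439.8×1.0189 ≈ 3505 m/s.
Total Δv = 4188 + 4535 + 3505 = 12228 m/s.

Δv ≈ 12200 m/s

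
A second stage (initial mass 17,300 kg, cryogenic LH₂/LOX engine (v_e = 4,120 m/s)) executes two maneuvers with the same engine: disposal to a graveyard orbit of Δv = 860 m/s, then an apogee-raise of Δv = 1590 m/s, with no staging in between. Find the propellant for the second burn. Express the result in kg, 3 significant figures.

After the first burn: m = 17300 × exp(−860/4120.0) = 17300 × 0.81161 = 14,040.9 kg.
After the second burn: m = 14,040.9 × exp(−1590/4120.0) = 14,040.9 × 0.67982 = 9,545.28 kg.
Second-burn propellant = 14,040.9 − 9,545.28 = 4,495.62 kg.

propellant for the second burn ≈ 4500 kg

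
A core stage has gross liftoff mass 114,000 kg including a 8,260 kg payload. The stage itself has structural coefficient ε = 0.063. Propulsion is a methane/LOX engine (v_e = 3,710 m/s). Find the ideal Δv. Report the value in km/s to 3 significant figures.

Stage wet mass = m₀ − payload = 114,000 − 8,260 = 105,740 kg.
Stage dry mass = ε × stage wet mass = 0.063 × 105,740 = 6,661.62 kg.
Burnout mass m_f = stage dry + payload = 6,661.62 + 8,260 = 14,921.62 kg.
Δv = v_e · ln(114,000/14,921.62) = 3710.0 × ln(7.64) = 3710.0 × 2.0334 ≈ 7544 m/s.

Δv ≈ 7.54 km/s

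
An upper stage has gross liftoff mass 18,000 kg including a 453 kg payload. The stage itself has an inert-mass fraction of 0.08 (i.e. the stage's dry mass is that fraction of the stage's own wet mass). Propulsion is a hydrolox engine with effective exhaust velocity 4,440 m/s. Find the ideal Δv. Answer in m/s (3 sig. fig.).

Δv ≈ 10100 m/s

Stage wet mass = m₀ − payload = 18,000 − 453 = 17,547 kg.
Stage dry mass = ε × stage wet mass = 0.08 × 17,547 = 1,403.76 kg.
Burnout mass m_f = stage dry + payload = 1,403.76 + 453 = 1,856.76 kg.
By the Tsiolkovsky rocket equation, Δv = v_e · ln(18,000/1,856.76) = 4440.0 × ln(9.694) = 4440.0 × 2.2715 ≈ 10086 m/s.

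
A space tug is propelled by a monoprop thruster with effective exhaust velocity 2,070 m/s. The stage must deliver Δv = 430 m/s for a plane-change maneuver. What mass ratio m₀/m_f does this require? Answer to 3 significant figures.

mass ratio ≈ 1.23

m₀/m_f = exp(Δv / v_e) = exp(430 / 2070.0) = exp(0.2077) = 1.2309.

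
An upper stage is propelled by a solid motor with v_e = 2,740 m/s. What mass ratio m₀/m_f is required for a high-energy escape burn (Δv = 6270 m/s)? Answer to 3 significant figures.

m₀/m_f = exp(Δv / v_e) = exp(6270 / 2740.0) = exp(2.2883) = 9.8584.

mass ratio ≈ 9.86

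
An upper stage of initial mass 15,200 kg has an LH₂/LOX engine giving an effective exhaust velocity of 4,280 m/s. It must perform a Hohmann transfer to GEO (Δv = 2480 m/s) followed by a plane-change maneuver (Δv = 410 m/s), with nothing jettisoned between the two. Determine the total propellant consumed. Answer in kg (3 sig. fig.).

total propellant consumed ≈ 7460 kg

After the first burn: m = 15200 × exp(−2480/4280.0) = 15200 × 0.56021 = 8,515.19 kg.
After the second burn: m = 8,515.19 × exp(−410/4280.0) = 8,515.19 × 0.90865 = 7,737.33 kg.
Total propellant = m₀ − m_final = 15200 − 7,737.33 = 7,462.67 kg.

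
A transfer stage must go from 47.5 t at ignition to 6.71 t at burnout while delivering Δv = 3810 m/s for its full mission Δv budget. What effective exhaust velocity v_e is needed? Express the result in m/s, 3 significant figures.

v_e ≈ 1950 m/s

ln(m₀/m_f) = ln(47500/6710) = ln(7.079) = 1.9571.
v_e = Δv / ln(m₀/m_f) = 3810 / 1.9571 = 1946.7 m/s.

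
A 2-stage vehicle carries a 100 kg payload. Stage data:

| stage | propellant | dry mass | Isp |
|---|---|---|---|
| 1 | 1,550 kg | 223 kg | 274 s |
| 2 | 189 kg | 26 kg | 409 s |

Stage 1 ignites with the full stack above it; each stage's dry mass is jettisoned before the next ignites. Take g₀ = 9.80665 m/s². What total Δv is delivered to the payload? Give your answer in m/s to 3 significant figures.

Δv ≈ 7320 m/s

Ignition mass of stage 1 = 1,550+223 + 189+26 + 100 = 2,088 kg.
Stage 1: m₀ = 2,088 kg, m_f = 2,088 − 1,550 = 538 kg; Δv = 274×9.80665×ln(3.881) = 2687.0×1.3561 ≈ 3644 m/s.
Stage 2: m₀ = 315 kg, m_f = 315 − 189 = 126 kg; Δv = 409×9.80665×ln(2.5) = 4010.9×0.9163 ≈ 3675 m/s.
Total Δv = 3644 + 3675 = 7319 m/s.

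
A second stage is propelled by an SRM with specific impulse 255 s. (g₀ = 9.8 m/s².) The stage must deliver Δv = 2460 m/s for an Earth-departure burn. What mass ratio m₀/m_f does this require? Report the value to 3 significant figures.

mass ratio ≈ 2.68

v_e = Isp · g₀ = 255 × 9.8 = 2499.0 m/s.
m₀/m_f = exp(Δv / v_e) = exp(2460 / 2499.0) = exp(0.9844) = 2.6762.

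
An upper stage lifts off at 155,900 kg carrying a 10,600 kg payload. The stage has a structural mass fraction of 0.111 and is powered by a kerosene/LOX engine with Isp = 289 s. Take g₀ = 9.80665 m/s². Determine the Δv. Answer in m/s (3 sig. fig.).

Stage wet mass = m₀ − payload = 155,900 − 10,600 = 145,300 kg.
Stage dry mass = ε × stage wet mass = 0.111 × 145,300 = 16,128.3 kg.
Burnout mass m_f = stage dry + payload = 16,128.3 + 10,600 = 26,728.3 kg.
v_e = Isp · g₀ = 289 × 9.80665 = 2834.1 m/s.
Rocket equation: Δv = v_e · ln(155,900/26,728.3) = 2834.1 × ln(5.833) = 2834.1 × 1.7635 ≈ 4998 m/s.

Δv ≈ 5000 m/s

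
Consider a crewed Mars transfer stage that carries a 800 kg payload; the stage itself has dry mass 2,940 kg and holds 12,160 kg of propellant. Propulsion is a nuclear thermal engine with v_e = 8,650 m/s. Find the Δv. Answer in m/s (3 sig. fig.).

Δv ≈ 12500 m/s

m₀ = payload + dry + propellant = 800 + 2,940 + 12,160 = 15,900 kg.
m_f = payload + dry = 800 + 2,940 = 3,740 kg.
Using Δv = v_e ln(m₀/m_f): Δv = v_e · ln(m₀/m_f) = 8650.0 × ln(4.251) = 8650.0 × 1.4472 ≈ 12518.6 m/s.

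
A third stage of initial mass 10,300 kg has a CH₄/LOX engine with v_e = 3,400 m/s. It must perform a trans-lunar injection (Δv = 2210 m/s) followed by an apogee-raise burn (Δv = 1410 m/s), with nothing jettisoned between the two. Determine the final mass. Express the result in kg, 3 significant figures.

final mass ≈ 3550 kg

After the first burn: m = 10300 × exp(−2210/3400.0) = 10300 × 0.52205 = 5,377.12 kg.
After the second burn: m = 5,377.12 × exp(−1410/3400.0) = 5,377.12 × 0.66053 = 3,551.75 kg.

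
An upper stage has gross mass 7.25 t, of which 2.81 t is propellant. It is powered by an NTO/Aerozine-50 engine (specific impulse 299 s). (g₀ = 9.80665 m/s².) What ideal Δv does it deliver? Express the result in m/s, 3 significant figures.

v_e = Isp · g₀ = 299 × 9.80665 = 2932.2 m/s.
m_f = m₀ − m_prop = 7.25 − 2.81 = 4.44 t.
Δv = v_e · ln(m₀/m_f) = 2932.2 × ln(1.633) = 2932.2 × 0.4903 ≈ 1437.8 m/s.

Δv ≈ 1440 m/s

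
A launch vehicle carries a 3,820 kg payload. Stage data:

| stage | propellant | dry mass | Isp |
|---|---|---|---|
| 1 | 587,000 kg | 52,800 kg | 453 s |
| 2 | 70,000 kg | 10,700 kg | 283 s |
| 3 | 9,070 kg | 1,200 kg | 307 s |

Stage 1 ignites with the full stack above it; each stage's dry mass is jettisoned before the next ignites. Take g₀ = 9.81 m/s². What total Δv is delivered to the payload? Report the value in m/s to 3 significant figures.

Ignition mass of stage 1 = 587,000+52,800 + 70,000+10,700 + 9,070+1,200 + 3,820 = 734,590 kg.
Stage 1: m₀ = 734,590 kg, m_f = 734,590 − 587,000 = 147,590 kg; Δv = 453×9.81×ln(4.977) = 4443.9×1.6049 ≈ 7132 m/s.
Stage 2: m₀ = 94,790 kg, m_f = 94,790 − 70,000 = 24,790 kg; Δv = 283×9.81×ln(3.824) = 2776.2×1.3412 ≈ 3724 m/s.
Stage 3: m₀ = 14,090 kg, m_f = 14,090 − 9,070 = 5,020 kg; Δv = 307×9.81×ln(2.807) = 3011.7×1.0320 ≈ 3108 m/s.
Total Δv = 7132 + 3724 + 3108 = 13964 m/s.

Δv ≈ 14000 m/s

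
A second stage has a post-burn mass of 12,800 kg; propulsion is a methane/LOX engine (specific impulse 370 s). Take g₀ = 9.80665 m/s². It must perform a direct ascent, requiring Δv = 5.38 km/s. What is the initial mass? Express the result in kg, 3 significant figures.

initial mass ≈ 56400 kg

v_e = Isp · g₀ = 370 × 9.80665 = 3628.5 m/s.
m₀/m_f = exp(Δv / v_e) = exp(5380 / 3628.5) = exp(1.4827) = 4.4049.
m₀ = m_f × 4.4049 = 12,800 × 4.4049 = 56,382.7 kg.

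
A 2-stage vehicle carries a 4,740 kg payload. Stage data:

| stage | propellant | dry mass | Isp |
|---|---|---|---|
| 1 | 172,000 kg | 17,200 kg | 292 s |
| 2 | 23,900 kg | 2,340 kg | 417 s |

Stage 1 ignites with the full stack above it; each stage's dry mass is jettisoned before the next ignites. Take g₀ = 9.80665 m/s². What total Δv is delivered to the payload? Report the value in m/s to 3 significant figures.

Ignition mass of stage 1 = 172,000+17,200 + 23,900+2,340 + 4,740 = 220,180 kg.
Stage 1: m₀ = 220,180 kg, m_f = 220,180 − 172,000 = 48,180 kg; Δv = 292×9.80665×ln(4.57) = 2863.5×1.5195 ≈ 4351 m/s.
Stage 2: m₀ = 30,980 kg, m_f = 30,980 − 23,900 = 7,080 kg; Δv = 417×9.80665×ln(4.376) = 4089.4×1.4761 ≈ 6036 m/s.
Total Δv = 4351 + 6036 = 10387 m/s.

Δv ≈ 10400 m/s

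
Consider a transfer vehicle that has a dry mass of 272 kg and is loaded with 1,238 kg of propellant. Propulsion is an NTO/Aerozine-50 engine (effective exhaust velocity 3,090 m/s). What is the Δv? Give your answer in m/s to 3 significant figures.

Δv ≈ 5300 m/s

m₀ = m_dry + m_prop = 272 + 1,238 = 1,510 kg.
Δv = v_e · ln(m₀/m_f) = 3090.0 × ln(5.551) = 3090.0 × 1.7141 ≈ 5296.5 m/s.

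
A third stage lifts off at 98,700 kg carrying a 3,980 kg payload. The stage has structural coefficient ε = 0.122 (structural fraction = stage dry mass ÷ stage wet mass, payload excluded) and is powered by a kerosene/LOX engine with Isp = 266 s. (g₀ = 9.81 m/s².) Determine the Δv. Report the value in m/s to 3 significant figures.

Stage wet mass = m₀ − payload = 98,700 − 3,980 = 94,720 kg.
Stage dry mass = ε × stage wet mass = 0.122 × 94,720 = 11,555.8 kg.
Burnout mass m_f = stage dry + payload = 11,555.8 + 3,980 = 15,535.8 kg.
v_e = Isp · g₀ = 266 × 9.81 = 2609.5 m/s.
By the Tsiolkovsky rocket equation, Δv = v_e · ln(98,700/15,535.8) = 2609.5 × ln(6.353) = 2609.5 × 1.8489 ≈ 4825 m/s.

Δv ≈ 4820 m/s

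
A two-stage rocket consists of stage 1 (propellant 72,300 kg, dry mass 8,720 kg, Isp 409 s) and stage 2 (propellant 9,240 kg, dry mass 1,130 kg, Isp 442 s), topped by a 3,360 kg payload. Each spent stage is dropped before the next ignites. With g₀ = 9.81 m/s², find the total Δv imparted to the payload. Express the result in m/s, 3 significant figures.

Δv ≈ 10600 m/s

Ignition mass of stage 1 = 72,300+8,720 + 9,240+1,130 + 3,360 = 94,750 kg.
Stage 1: m₀ = 94,750 kg, m_f = 94,750 − 72,300 = 22,450 kg; Δv = 409×9.81×ln(4.22) = 4012.3×1.4400 ≈ 5778 m/s.
Stage 2: m₀ = 13,730 kg, m_f = 13,730 − 9,240 = 4,490 kg; Δv = 442×9.81×ln(3.058) = 4336.0×1.1177 ≈ 4847 m/s.
Total Δv = 5778 + 4847 = 10625 m/s.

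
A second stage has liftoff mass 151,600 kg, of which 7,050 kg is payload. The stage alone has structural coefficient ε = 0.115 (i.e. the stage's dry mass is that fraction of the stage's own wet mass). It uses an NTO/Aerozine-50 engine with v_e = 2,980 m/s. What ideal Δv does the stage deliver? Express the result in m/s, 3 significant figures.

Stage wet mass = m₀ − payload = 151,600 − 7,050 = 144,550 kg.
Stage dry mass = ε × stage wet mass = 0.115 × 144,550 = 16,623.3 kg.
Burnout mass m_f = stage dry + payload = 16,623.3 + 7,050 = 23,673.3 kg.
Δv = v_e · ln(151,600/23,673.3) = 2980.0 × ln(6.404) = 2980.0 × 1.8569 ≈ 5534 m/s.

Δv ≈ 5530 m/s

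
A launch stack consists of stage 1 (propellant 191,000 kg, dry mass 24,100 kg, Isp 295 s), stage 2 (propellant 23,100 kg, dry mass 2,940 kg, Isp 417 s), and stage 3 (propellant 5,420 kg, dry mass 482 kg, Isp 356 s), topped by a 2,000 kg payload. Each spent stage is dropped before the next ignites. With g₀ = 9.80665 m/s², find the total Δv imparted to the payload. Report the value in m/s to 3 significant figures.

Ignition mass of stage 1 = 191,000+24,100 + 23,100+2,940 + 5,420+482 + 2,000 = 249,042 kg.
Stage 1: m₀ = 249,042 kg, m_f = 249,042 − 191,000 = 58,042 kg; Δv = 295×9.80665×ln(4.291) = 2893.0×1.4565 ≈ 4213 m/s.
Stage 2: m₀ = 33,942 kg, m_f = 33,942 − 23,100 = 10,842 kg; Δv = 417×9.80665×ln(3.131) = 4089.4×1.1412 ≈ 4667 m/s.
Stage 3: m₀ = 7,902 kg, m_f = 7,902 − 5,420 = 2,482 kg; Δv = 356×9.80665×ln(3.184) = 3491.2×1.1581 ≈ 4043 m/s.
Total Δv = 4213 + 4667 + 4043 = 12923 m/s.

Δv ≈ 12900 m/s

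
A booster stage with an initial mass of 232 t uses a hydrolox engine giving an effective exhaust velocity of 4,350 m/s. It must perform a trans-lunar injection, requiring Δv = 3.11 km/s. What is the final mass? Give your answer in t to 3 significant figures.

Rocket equation: m₀/m_f = exp(Δv / v_e) = exp(3110 / 4350.0) = exp(0.7149) = 2.0441.
m_f = m₀ / 2.0441 = 232 / 2.0441 = 113.497 t.

final mass ≈ 113 t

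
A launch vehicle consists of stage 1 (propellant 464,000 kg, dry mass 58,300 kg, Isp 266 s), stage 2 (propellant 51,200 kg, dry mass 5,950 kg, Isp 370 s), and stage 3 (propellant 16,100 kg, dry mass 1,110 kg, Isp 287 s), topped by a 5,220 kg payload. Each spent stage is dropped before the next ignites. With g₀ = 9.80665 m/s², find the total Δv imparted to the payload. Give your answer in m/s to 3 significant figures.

Ignition mass of stage 1 = 464,000+58,300 + 51,200+5,950 + 16,100+1,110 + 5,220 = 601,880 kg.
Stage 1: m₀ = 601,880 kg, m_f = 601,880 − 464,000 = 137,880 kg; Δv = 266×9.80665×ln(4.365) = 2608.6×1.4737 ≈ 3844 m/s.
Stage 2: m₀ = 79,580 kg, m_f = 79,580 − 51,200 = 28,380 kg; Δv = 370×9.80665×ln(2.804) = 3628.5×1.0311 ≈ 3741 m/s.
Stage 3: m₀ = 22,430 kg, m_f = 22,430 − 16,100 = 6,330 kg; Δv = 287×9.80665×ln(3.543) = 2814.5×1.2651 ≈ 3561 m/s.
Total Δv = 3844 + 3741 + 3561 = 11146 m/s.

Δv ≈ 11100 m/s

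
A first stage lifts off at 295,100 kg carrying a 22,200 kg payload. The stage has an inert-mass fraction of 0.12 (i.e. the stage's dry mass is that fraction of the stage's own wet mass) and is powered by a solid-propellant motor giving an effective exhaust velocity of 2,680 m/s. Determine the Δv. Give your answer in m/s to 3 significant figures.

Stage wet mass = m₀ − payload = 295,100 − 22,200 = 272,900 kg.
Stage dry mass = ε × stage wet mass = 0.12 × 272,900 = 32,748 kg.
Burnout mass m_f = stage dry + payload = 32,748 + 22,200 = 54,948 kg.
Rocket equation: Δv = v_e · ln(295,100/54,948) = 2680.0 × ln(5.371) = 2680.0 × 1.6809 ≈ 4505 m/s.

Δv ≈ 4500 m/s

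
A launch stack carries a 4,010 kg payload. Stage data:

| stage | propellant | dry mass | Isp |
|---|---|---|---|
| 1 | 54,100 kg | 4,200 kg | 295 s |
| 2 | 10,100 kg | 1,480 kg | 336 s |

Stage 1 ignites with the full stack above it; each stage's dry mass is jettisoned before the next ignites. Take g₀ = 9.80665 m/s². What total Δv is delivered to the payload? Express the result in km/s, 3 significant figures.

Ignition mass of stage 1 = 54,100+4,200 + 10,100+1,480 + 4,010 = 73,890 kg.
Stage 1: m₀ = 73,890 kg, m_f = 73,890 − 54,100 = 19,790 kg; Δv = 295×9.80665×ln(3.734) = 2893.0×1.3174 ≈ 3811 m/s.
Stage 2: m₀ = 15,590 kg, m_f = 15,590 − 10,100 = 5,490 kg; Δv = 336×9.80665×ln(2.84) = 3295.0×1.0437 ≈ 3439 m/s.
Total Δv = 3811 + 3439 = 7250 m/s.

Δv ≈ 7.25 km/s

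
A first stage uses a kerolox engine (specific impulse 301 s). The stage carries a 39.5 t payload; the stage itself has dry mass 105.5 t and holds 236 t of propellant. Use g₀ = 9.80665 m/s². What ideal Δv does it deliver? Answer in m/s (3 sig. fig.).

v_e = Isp · g₀ = 301 × 9.80665 = 2951.8 m/s.
m₀ = payload + dry + propellant = 39.5 + 105.5 + 236 = 381 t.
m_f = payload + dry = 39.5 + 105.5 = 145 t.
Rocket equation: Δv = v_e · ln(m₀/m_f) = 2951.8 × ln(2.628) = 2951.8 × 0.9661 ≈ 2851.6 m/s.

Δv ≈ 2850 m/s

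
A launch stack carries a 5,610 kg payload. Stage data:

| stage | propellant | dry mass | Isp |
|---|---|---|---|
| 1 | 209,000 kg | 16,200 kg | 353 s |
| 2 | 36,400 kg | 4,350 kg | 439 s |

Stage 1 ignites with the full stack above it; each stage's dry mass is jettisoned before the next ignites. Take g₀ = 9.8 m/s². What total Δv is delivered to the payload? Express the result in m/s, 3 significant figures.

Ignition mass of stage 1 = 209,000+16,200 + 36,400+4,350 + 5,610 = 271,560 kg.
Stage 1: m₀ = 271,560 kg, m_f = 271,560 − 209,000 = 62,560 kg; Δv = 353×9.8×ln(4.341) = 3459.4×1.4681 ≈ 5079 m/s.
Stage 2: m₀ = 46,360 kg, m_f = 46,360 − 36,400 = 9,960 kg; Δv = 439×9.8×ln(4.655) = 4302.2×1.5379 ≈ 6616 m/s.
Total Δv = 5079 + 6616 = 11695 m/s.

Δv ≈ 11700 m/s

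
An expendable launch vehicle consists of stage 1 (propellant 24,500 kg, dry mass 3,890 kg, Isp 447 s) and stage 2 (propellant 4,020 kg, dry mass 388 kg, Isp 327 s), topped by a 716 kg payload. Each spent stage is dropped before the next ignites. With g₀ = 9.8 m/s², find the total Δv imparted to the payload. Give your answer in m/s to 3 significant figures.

Δv ≈ 10700 m/s

Ignition mass of stage 1 = 24,500+3,890 + 4,020+388 + 716 = 33,514 kg.
Stage 1: m₀ = 33,514 kg, m_f = 33,514 − 24,500 = 9,014 kg; Δv = 447×9.8×ln(3.718) = 4380.6×1.3132 ≈ 5753 m/s.
Stage 2: m₀ = 5,124 kg, m_f = 5,124 − 4,020 = 1,104 kg; Δv = 327×9.8×ln(4.641) = 3204.6×1.5350 ≈ 4919 m/s.
Total Δv = 5753 + 4919 = 10672 m/s.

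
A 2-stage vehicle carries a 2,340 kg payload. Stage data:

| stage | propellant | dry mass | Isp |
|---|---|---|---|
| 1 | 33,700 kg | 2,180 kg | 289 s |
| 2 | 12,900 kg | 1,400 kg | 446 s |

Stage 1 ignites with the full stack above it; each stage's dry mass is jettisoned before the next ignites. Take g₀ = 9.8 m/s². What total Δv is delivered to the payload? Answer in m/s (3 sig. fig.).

Δv ≈ 9430 m/s

Ignition mass of stage 1 = 33,700+2,180 + 12,900+1,400 + 2,340 = 52,520 kg.
Stage 1: m₀ = 52,520 kg, m_f = 52,520 − 33,700 = 18,820 kg; Δv = 289×9.8×ln(2.791) = 2832.2×1.0263 ≈ 2907 m/s.
Stage 2: m₀ = 16,640 kg, m_f = 16,640 − 12,900 = 3,740 kg; Δv = 446×9.8×ln(4.449) = 4370.8×1.4927 ≈ 6524 m/s.
Total Δv = 2907 + 6524 = 9431 m/s.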